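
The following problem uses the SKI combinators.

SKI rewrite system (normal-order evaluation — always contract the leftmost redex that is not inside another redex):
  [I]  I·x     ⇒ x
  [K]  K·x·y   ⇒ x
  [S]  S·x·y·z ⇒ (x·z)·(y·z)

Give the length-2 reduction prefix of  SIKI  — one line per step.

  start: SIKI
  →1  II(KI)
  →2  I(KI)

Answer: after 2 steps: I(KI)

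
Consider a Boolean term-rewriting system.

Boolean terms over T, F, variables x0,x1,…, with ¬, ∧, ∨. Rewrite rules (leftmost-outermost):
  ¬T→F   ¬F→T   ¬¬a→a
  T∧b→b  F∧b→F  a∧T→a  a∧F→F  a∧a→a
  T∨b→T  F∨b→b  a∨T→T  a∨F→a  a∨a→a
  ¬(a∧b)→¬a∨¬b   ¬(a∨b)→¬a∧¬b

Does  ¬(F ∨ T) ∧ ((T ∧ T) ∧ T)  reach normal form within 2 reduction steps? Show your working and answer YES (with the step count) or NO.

  start: ¬(F ∨ T) ∧ ((T ∧ T) ∧ T)
  step 1: (¬F ∧ ¬T) ∧ ((T ∧ T) ∧ T)
  step 2: (T ∧ ¬T) ∧ ((T ∧ T) ∧ T)

Answer: NO — after 2 steps the term is (T ∧ ¬T) ∧ ((T ∧ T) ∧ T), not yet normal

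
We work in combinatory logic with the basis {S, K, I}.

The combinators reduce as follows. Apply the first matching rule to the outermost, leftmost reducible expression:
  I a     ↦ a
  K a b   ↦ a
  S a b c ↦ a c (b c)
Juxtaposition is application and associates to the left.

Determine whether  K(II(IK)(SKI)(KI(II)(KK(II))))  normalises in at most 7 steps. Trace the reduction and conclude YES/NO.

  start: K(II(IK)(SKI)(KI(II)(KK(II))))
  [1] K(I(IK)(SKI)(KI(II)(KK(II))))
  [2] K(IK(SKI)(KI(II)(KK(II))))
  [3] K(K(SKI)(KI(II)(KK(II))))
  [4] K(SKI)

Answer: YES — reaches normal form K(SKI) in 4 ≤ 7 steps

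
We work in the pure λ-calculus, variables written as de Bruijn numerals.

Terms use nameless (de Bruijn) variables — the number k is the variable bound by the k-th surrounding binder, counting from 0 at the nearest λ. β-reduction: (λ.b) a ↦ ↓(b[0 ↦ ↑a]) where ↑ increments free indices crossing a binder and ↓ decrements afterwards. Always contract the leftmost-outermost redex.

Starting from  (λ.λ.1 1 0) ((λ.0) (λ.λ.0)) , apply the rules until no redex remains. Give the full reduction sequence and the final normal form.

Answer: normal form = λ.0  (in 4 steps)

Derivation:
  start: (λ.λ.1 1 0) ((λ.0) (λ.λ.0))
  step 1: λ.(λ.0) (λ.λ.0) ((λ.0) (λ.λ.0)) 0
  step 2: λ.(λ.λ.0) ((λ.0) (λ.λ.0)) 0
  step 3: λ.(λ.0) 0
  step 4: λ.0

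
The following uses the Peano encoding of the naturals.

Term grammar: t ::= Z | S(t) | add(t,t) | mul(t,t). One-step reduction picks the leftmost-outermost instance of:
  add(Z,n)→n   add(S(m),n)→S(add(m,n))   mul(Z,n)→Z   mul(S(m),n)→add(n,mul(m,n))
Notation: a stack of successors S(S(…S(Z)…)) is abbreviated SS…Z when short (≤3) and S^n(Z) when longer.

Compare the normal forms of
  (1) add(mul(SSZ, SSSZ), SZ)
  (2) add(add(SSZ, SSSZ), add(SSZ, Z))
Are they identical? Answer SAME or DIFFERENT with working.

Answer: SAME — A ⇓ S^7(Z), B ⇓ S^7(Z)

Reduction:
Term A:
  start: add(mul(SSZ, SSSZ), SZ)
  [1] add(add(SSSZ, mul(SZ, SSSZ)), SZ)
  [2] add(S(add(SSZ, mul(SZ, SSSZ))), SZ)
  [3] S(add(add(SSZ, mul(SZ, SSSZ)), SZ))
  [4] S(add(S(add(SZ, mul(SZ, SSSZ))), SZ))
  [5] S(S(add(add(SZ, mul(SZ, SSSZ)), SZ)))
  [6] S(S(add(S(add(Z, mul(SZ, SSSZ))), SZ)))
  [7] S(S(S(add(add(Z, mul(SZ, SSSZ)), SZ))))
  [8] S(S(S(add(mul(SZ, SSSZ), SZ))))
  [9] S(S(S(add(add(SSSZ, mul(Z, SSSZ)), SZ))))
  [10] S(S(S(add(S(add(SSZ, mul(Z, SSSZ))), SZ))))
  [11] S(S(S(S(add(add(SSZ, mul(Z, SSSZ)), SZ)))))
  [12] S(S(S(S(add(S(add(SZ, mul(Z, SSSZ))), SZ)))))
  [13] S(S(S(S(S(add(add(SZ, mul(Z, SSSZ)), SZ))))))
  [14] S(S(S(S(S(add(S(add(Z, mul(Z, SSSZ))), SZ))))))
  [15] S(S(S(S(S(S(add(add(Z, mul(Z, SSSZ)), SZ)))))))
  [16] S(S(S(S(S(S(add(mul(Z, SSSZ), SZ)))))))
  [17] S(S(S(S(S(S(add(Z, SZ)))))))
  [18] S^7(Z)

Term B:
  start: add(add(SSZ, SSSZ), add(SSZ, Z))
  [1] add(S(add(SZ, SSSZ)), add(SSZ, Z))
  [2] S(add(add(SZ, SSSZ), add(SSZ, Z)))
  [3] S(add(S(add(Z, SSSZ)), add(SSZ, Z)))
  [4] S(S(add(add(Z, SSSZ), add(SSZ, Z))))
  [5] S(S(add(SSSZ, add(SSZ, Z))))
  [6] S(S(S(add(SSZ, add(SSZ, Z)))))
  [7] S(S(S(S(add(SZ, add(SSZ, Z))))))
  [8] S(S(S(S(S(add(Z, add(SSZ, Z)))))))
  [9] S(S(S(S(S(add(SSZ, Z))))))
  [10] S(S(S(S(S(S(add(SZ, Z)))))))
  [11] S(S(S(S(S(S(S(add(Z, Z))))))))
  [12] S^7(Z)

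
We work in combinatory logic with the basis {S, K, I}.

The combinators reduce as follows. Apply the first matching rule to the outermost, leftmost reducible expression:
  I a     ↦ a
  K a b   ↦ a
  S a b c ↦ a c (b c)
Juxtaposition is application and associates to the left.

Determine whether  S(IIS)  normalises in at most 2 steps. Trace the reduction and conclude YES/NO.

  start: S(IIS)
  →1  S(IS)
  →2  SS

Answer: YES — reaches normal form SS in 2 ≤ 2 steps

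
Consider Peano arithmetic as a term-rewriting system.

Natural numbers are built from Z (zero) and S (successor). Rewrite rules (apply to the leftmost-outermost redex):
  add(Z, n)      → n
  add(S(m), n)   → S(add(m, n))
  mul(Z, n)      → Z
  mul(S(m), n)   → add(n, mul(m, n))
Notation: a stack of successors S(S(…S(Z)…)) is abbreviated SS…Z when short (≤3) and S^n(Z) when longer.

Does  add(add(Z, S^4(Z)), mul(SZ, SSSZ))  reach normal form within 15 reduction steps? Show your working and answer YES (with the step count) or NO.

Answer: YES — reaches normal form S^7(Z) in 12 ≤ 15 steps

Working:
  start: add(add(Z, S^4(Z)), mul(SZ, SSSZ))
  step 1: add(S^4(Z), mul(SZ, SSSZ))
  step 2: S(add(SSSZ, mul(SZ, SSSZ)))
  step 3: S(S(add(SSZ, mul(SZ, SSSZ))))
  step 4: S(S(S(add(SZ, mul(SZ, SSSZ)))))
  step 5: S(S(S(S(add(Z, mul(SZ, SSSZ))))))
  step 6: S(S(S(S(mul(SZ, SSSZ)))))
  step 7: S(S(S(S(add(SSSZ, mul(Z, SSSZ))))))
  step 8: S(S(S(S(S(add(SSZ, mul(Z, SSSZ)))))))
  step 9: S(S(S(S(S(S(add(SZ, mul(Z, SSSZ))))))))
  step 10: S(S(S(S(S(S(S(add(Z, mul(Z, SSSZ)))))))))
  step 11: S(S(S(S(S(S(S(mul(Z, SSSZ))))))))
  step 12: S^7(Z)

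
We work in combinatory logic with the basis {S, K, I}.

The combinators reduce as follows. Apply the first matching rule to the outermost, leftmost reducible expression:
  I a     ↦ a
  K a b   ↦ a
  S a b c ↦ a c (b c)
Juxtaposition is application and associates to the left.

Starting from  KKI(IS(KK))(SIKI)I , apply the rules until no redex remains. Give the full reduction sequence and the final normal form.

Answer: normal form = S(KK)I  (in 3 steps)

Derivation:
  start: KKI(IS(KK))(SIKI)I
  step 1: K(IS(KK))(SIKI)I
  step 2: IS(KK)I
  step 3: S(KK)I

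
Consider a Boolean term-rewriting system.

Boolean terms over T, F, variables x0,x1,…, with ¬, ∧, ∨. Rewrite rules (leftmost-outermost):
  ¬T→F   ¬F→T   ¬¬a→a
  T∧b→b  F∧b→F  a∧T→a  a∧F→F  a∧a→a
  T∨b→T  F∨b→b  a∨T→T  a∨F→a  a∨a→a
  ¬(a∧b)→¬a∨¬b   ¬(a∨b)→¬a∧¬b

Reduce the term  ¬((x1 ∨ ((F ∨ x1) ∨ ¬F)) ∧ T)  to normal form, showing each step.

  start: ¬((x1 ∨ ((F ∨ x1) ∨ ¬F)) ∧ T)
  [1] ¬(x1 ∨ ((F ∨ x1) ∨ ¬F)) ∨ ¬T
  [2] (¬x1 ∧ ¬((F ∨ x1) ∨ ¬F)) ∨ ¬T
  [3] (¬x1 ∧ (¬(F ∨ x1) ∧ ¬¬F)) ∨ ¬T
  [4] (¬x1 ∧ ((¬F ∧ ¬x1) ∧ ¬¬F)) ∨ ¬T
  [5] (¬x1 ∧ ((T ∧ ¬x1) ∧ ¬¬F)) ∨ ¬T
  [6] (¬x1 ∧ (¬x1 ∧ ¬¬F)) ∨ ¬T
  [7] (¬x1 ∧ (¬x1 ∧ F)) ∨ ¬T
  [8] (¬x1 ∧ F) ∨ ¬T
  [9] F ∨ ¬T
  [10] ¬T
  [11] F

Answer: normal form = F  (in 11 steps)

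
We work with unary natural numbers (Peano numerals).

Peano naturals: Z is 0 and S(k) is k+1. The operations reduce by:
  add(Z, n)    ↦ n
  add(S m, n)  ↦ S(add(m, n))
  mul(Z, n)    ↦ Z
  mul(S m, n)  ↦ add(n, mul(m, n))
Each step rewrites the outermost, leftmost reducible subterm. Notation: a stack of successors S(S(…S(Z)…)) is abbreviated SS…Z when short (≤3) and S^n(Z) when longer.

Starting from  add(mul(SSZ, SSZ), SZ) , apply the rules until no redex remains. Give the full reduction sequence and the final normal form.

Answer: normal form = S^5(Z)  (in 14 steps)

Working:
  start: add(mul(SSZ, SSZ), SZ)
  [1] add(add(SSZ, mul(SZ, SSZ)), SZ)
  [2] add(S(add(SZ, mul(SZ, SSZ))), SZ)
  [3] S(add(add(SZ, mul(SZ, SSZ)), SZ))
  [4] S(add(S(add(Z, mul(SZ, SSZ))), SZ))
  [5] S(S(add(add(Z, mul(SZ, SSZ)), SZ)))
  [6] S(S(add(mul(SZ, SSZ), SZ)))
  [7] S(S(add(add(SSZ, mul(Z, SSZ)), SZ)))
  [8] S(S(add(S(add(SZ, mul(Z, SSZ))), SZ)))
  [9] S(S(S(add(add(SZ, mul(Z, SSZ)), SZ))))
  [10] S(S(S(add(S(add(Z, mul(Z, SSZ))), SZ))))
  [11] S(S(S(S(add(add(Z, mul(Z, SSZ)), SZ)))))
  [12] S(S(S(S(add(mul(Z, SSZ), SZ)))))
  [13] S(S(S(S(add(Z, SZ)))))
  [14] S^5(Z)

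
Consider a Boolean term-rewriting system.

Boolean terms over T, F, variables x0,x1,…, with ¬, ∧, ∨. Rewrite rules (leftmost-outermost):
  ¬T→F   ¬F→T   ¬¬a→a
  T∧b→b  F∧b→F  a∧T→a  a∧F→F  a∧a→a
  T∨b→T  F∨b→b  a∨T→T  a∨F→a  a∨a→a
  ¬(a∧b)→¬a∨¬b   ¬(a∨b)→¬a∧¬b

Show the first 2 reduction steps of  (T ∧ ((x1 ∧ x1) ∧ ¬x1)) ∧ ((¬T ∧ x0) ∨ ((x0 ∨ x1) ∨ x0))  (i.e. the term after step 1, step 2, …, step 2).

Answer: after 2 steps: (x1 ∧ ¬x1) ∧ ((¬T ∧ x0) ∨ ((x0 ∨ x1) ∨ x0))

Reduction:
  start: (T ∧ ((x1 ∧ x1) ∧ ¬x1)) ∧ ((¬T ∧ x0) ∨ ((x0 ∨ x1) ∨ x0))
  →1  ((x1 ∧ x1) ∧ ¬x1) ∧ ((¬T ∧ x0) ∨ ((x0 ∨ x1) ∨ x0))
  →2  (x1 ∧ ¬x1) ∧ ((¬T ∧ x0) ∨ ((x0 ∨ x1) ∨ x0))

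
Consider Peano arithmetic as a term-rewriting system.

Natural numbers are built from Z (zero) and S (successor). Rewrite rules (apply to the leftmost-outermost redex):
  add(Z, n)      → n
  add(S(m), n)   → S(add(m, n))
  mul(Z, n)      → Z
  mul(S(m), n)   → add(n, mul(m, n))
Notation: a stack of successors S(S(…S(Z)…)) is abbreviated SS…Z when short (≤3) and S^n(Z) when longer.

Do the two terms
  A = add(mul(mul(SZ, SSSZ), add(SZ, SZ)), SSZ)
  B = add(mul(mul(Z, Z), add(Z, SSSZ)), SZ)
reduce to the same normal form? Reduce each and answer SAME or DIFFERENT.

Term A:
  start: add(mul(mul(SZ, SSSZ), add(SZ, SZ)), SSZ)
  →1  add(mul(add(SSSZ, mul(Z, SSSZ)), add(SZ, SZ)), SSZ)
  →2  add(mul(S(add(SSZ, mul(Z, SSSZ))), add(SZ, SZ)), SSZ)
  →3  add(add(add(SZ, SZ), mul(add(SSZ, mul(Z, SSSZ)), add(SZ, SZ))), SSZ)
  →4  add(add(S(add(Z, SZ)), mul(add(SSZ, mul(Z, SSSZ)), add(SZ, SZ))), SSZ)
  →5  add(S(add(add(Z, SZ), mul(add(SSZ, mul(Z, SSSZ)), add(SZ, SZ)))), SSZ)
  →6  S(add(add(add(Z, SZ), mul(add(SSZ, mul(Z, SSSZ)), add(SZ, SZ))), SSZ))
  →7  S(add(add(SZ, mul(add(SSZ, mul(Z, SSSZ)), add(SZ, SZ))), SSZ))
  →8  S(add(S(add(Z, mul(add(SSZ, mul(Z, SSSZ)), add(SZ, SZ)))), SSZ))
  →9  S(S(add(add(Z, mul(add(SSZ, mul(Z, SSSZ)), add(SZ, SZ))), SSZ)))
  →10  S(S(add(mul(add(SSZ, mul(Z, SSSZ)), add(SZ, SZ)), SSZ)))
  →11  S(S(add(mul(S(add(SZ, mul(Z, SSSZ))), add(SZ, SZ)), SSZ)))
  →12  S(S(add(add(add(SZ, SZ), mul(add(SZ, mul(Z, SSSZ)), add(SZ, SZ))), SSZ)))
  →13  S(S(add(add(S(add(Z, SZ)), mul(add(SZ, mul(Z, SSSZ)), add(SZ, SZ))), SSZ)))
  →14  S(S(add(S(add(add(Z, SZ), mul(add(SZ, mul(Z, SSSZ)), add(SZ, SZ)))), SSZ)))
  →15  S(S(S(add(add(add(Z, SZ), mul(add(SZ, mul(Z, SSSZ)), add(SZ, SZ))), SSZ))))
  →16  S(S(S(add(add(SZ, mul(add(SZ, mul(Z, SSSZ)), add(SZ, SZ))), SSZ))))
  →17  S(S(S(add(S(add(Z, mul(add(SZ, mul(Z, SSSZ)), add(SZ, SZ)))), SSZ))))
  →18  S(S(S(S(add(add(Z, mul(add(SZ, mul(Z, SSSZ)), add(SZ, SZ))), SSZ)))))
  →19  S(S(S(S(add(mul(add(SZ, mul(Z, SSSZ)), add(SZ, SZ)), SSZ)))))
  →20  S(S(S(S(add(mul(S(add(Z, mul(Z, SSSZ))), add(SZ, SZ)), SSZ)))))
  →21  S(S(S(S(add(add(add(SZ, SZ), mul(add(Z, mul(Z, SSSZ)), add(SZ, SZ))), SSZ)))))
  →22  S(S(S(S(add(add(S(add(Z, SZ)), mul(add(Z, mul(Z, SSSZ)), add(SZ, SZ))), SSZ)))))
  →23  S(S(S(S(add(S(add(add(Z, SZ), mul(add(Z, mul(Z, SSSZ)), add(SZ, SZ)))), SSZ)))))
  →24  S(S(S(S(S(add(add(add(Z, SZ), mul(add(Z, mul(Z, SSSZ)), add(SZ, SZ))), SSZ))))))
  →25  S(S(S(S(S(add(add(SZ, mul(add(Z, mul(Z, SSSZ)), add(SZ, SZ))), SSZ))))))
  →26  S(S(S(S(S(add(S(add(Z, mul(add(Z, mul(Z, SSSZ)), add(SZ, SZ)))), SSZ))))))
  →27  S(S(S(S(S(S(add(add(Z, mul(add(Z, mul(Z, SSSZ)), add(SZ, SZ))), SSZ)))))))
  →28  S(S(S(S(S(S(add(mul(add(Z, mul(Z, SSSZ)), add(SZ, SZ)), SSZ)))))))
  →29  S(S(S(S(S(S(add(mul(mul(Z, SSSZ), add(SZ, SZ)), SSZ)))))))
  →30  S(S(S(S(S(S(add(mul(Z, add(SZ, SZ)), SSZ)))))))
  →31  S(S(S(S(S(S(add(Z, SSZ)))))))
  →32  S^8(Z)

Term B:
  start: add(mul(mul(Z, Z), add(Z, SSSZ)), SZ)
  →1  add(mul(Z, add(Z, SSSZ)), SZ)
  →2  add(Z, SZ)
  →3  SZ

Answer: DIFFERENT — A ⇓ S^8(Z), B ⇓ SZ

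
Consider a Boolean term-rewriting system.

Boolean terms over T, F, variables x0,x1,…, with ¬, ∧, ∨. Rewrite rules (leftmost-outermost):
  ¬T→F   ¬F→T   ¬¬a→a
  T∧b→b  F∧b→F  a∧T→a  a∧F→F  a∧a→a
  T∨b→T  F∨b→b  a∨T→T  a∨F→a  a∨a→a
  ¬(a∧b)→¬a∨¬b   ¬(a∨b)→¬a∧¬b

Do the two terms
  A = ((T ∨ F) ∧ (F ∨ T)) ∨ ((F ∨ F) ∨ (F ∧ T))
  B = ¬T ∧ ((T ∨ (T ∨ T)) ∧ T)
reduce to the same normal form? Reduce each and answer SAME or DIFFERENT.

Answer: DIFFERENT — A ⇓ T, B ⇓ F

Derivation:
Term A:
  start: ((T ∨ F) ∧ (F ∨ T)) ∨ ((F ∨ F) ∨ (F ∧ T))
  [1] (T ∧ (F ∨ T)) ∨ ((F ∨ F) ∨ (F ∧ T))
  [2] (F ∨ T) ∨ ((F ∨ F) ∨ (F ∧ T))
  [3] T ∨ ((F ∨ F) ∨ (F ∧ T))
  [4] T

Term B:
  start: ¬T ∧ ((T ∨ (T ∨ T)) ∧ T)
  [1] F ∧ ((T ∨ (T ∨ T)) ∧ T)
  [2] F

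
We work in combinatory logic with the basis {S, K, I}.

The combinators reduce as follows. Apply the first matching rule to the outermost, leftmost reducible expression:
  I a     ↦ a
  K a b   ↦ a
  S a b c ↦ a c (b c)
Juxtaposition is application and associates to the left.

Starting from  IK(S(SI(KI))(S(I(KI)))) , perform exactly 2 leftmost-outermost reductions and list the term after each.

Answer: after 2 steps: K(S(SI(KI))(S(KI)))

Derivation:
  start: IK(S(SI(KI))(S(I(KI))))
  →1  K(S(SI(KI))(S(I(KI))))
  →2  K(S(SI(KI))(S(KI)))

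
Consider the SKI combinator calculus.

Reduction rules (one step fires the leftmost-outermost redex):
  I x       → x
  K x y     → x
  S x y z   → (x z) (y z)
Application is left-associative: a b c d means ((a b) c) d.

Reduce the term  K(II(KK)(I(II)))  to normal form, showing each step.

  start: K(II(KK)(I(II)))
  [1] K(I(KK)(I(II)))
  [2] K(KK(I(II)))
  [3] KK

Answer: normal form = KK  (in 3 steps)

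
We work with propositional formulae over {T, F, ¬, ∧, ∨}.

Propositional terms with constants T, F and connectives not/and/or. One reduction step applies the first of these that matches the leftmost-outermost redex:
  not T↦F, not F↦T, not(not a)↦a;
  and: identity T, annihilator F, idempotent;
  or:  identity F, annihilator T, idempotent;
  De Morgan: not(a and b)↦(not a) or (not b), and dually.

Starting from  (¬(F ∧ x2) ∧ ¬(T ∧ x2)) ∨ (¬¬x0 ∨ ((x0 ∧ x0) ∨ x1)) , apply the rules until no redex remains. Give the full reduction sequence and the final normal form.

Answer: normal form = ¬x2 ∨ (x0 ∨ (x0 ∨ x1))  (in 9 steps)

Working:
  start: (¬(F ∧ x2) ∧ ¬(T ∧ x2)) ∨ (¬¬x0 ∨ ((x0 ∧ x0) ∨ x1))
  step 1: ((¬F ∨ ¬x2) ∧ ¬(T ∧ x2)) ∨ (¬¬x0 ∨ ((x0 ∧ x0) ∨ x1))
  step 2: ((T ∨ ¬x2) ∧ ¬(T ∧ x2)) ∨ (¬¬x0 ∨ ((x0 ∧ x0) ∨ x1))
  step 3: (T ∧ ¬(T ∧ x2)) ∨ (¬¬x0 ∨ ((x0 ∧ x0) ∨ x1))
  step 4: ¬(T ∧ x2) ∨ (¬¬x0 ∨ ((x0 ∧ x0) ∨ x1))
  step 5: (¬T ∨ ¬x2) ∨ (¬¬x0 ∨ ((x0 ∧ x0) ∨ x1))
  step 6: (F ∨ ¬x2) ∨ (¬¬x0 ∨ ((x0 ∧ x0) ∨ x1))
  step 7: ¬x2 ∨ (¬¬x0 ∨ ((x0 ∧ x0) ∨ x1))
  step 8: ¬x2 ∨ (x0 ∨ ((x0 ∧ x0) ∨ x1))
  step 9: ¬x2 ∨ (x0 ∨ (x0 ∨ x1))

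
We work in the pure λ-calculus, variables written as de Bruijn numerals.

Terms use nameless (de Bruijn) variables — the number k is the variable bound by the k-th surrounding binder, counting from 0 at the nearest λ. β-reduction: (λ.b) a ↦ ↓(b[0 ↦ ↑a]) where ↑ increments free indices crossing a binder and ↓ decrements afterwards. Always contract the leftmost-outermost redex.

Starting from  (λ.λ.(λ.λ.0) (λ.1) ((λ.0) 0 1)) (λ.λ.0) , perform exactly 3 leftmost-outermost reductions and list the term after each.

  start: (λ.λ.(λ.λ.0) (λ.1) ((λ.0) 0 1)) (λ.λ.0)
  step 1: λ.(λ.λ.0) (λ.1) ((λ.0) 0 (λ.λ.0))
  step 2: λ.(λ.0) ((λ.0) 0 (λ.λ.0))
  step 3: λ.(λ.0) 0 (λ.λ.0)

Answer: after 3 steps: λ.(λ.0) 0 (λ.λ.0)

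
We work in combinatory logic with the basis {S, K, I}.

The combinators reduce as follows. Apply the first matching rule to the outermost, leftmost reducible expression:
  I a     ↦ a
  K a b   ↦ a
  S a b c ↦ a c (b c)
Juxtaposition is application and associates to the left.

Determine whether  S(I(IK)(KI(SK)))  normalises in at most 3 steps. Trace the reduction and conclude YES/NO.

Answer: YES — reaches normal form S(KI) in 3 ≤ 3 steps

Derivation:
  start: S(I(IK)(KI(SK)))
  step 1: S(IK(KI(SK)))
  step 2: S(K(KI(SK)))
  step 3: S(KI)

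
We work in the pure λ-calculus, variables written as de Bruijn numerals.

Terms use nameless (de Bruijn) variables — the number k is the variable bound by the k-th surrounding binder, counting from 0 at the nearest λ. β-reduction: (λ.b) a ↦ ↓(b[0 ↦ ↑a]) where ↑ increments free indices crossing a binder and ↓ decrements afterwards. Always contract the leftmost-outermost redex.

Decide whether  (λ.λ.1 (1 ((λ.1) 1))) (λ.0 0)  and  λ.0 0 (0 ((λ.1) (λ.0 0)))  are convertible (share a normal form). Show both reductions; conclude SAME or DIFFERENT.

Answer: SAME — A ⇓ λ.0 0 (0 0), B ⇓ λ.0 0 (0 0)

Reduction:
Term A:
  start: (λ.λ.1 (1 ((λ.1) 1))) (λ.0 0)
  →1  λ.(λ.0 0) ((λ.0 0) ((λ.1) (λ.0 0)))
  →2  λ.(λ.0 0) ((λ.1) (λ.0 0)) ((λ.0 0) ((λ.1) (λ.0 0)))
  →3  λ.(λ.1) (λ.0 0) ((λ.1) (λ.0 0)) ((λ.0 0) ((λ.1) (λ.0 0)))
  →4  λ.0 ((λ.1) (λ.0 0)) ((λ.0 0) ((λ.1) (λ.0 0)))
  →5  λ.0 0 ((λ.0 0) ((λ.1) (λ.0 0)))
  →6  λ.0 0 ((λ.1) (λ.0 0) ((λ.1) (λ.0 0)))
  →7  λ.0 0 (0 ((λ.1) (λ.0 0)))
  →8  λ.0 0 (0 0)

Term B:
  start: λ.0 0 (0 ((λ.1) (λ.0 0)))
  →1  λ.0 0 (0 0)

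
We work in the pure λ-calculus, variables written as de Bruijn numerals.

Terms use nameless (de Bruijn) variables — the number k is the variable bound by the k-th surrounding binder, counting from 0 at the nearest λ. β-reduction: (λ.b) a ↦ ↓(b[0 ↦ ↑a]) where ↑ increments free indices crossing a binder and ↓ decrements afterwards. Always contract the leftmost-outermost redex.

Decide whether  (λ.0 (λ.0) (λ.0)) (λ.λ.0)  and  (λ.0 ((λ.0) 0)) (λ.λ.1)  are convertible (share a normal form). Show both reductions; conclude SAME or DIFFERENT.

Answer: DIFFERENT — A ⇓ λ.0, B ⇓ λ.λ.λ.1

Reduction:
Term A:
  start: (λ.0 (λ.0) (λ.0)) (λ.λ.0)
  [1] (λ.λ.0) (λ.0) (λ.0)
  [2] (λ.0) (λ.0)
  [3] λ.0

Term B:
  start: (λ.0 ((λ.0) 0)) (λ.λ.1)
  [1] (λ.λ.1) ((λ.0) (λ.λ.1))
  [2] λ.(λ.0) (λ.λ.1)
  [3] λ.λ.λ.1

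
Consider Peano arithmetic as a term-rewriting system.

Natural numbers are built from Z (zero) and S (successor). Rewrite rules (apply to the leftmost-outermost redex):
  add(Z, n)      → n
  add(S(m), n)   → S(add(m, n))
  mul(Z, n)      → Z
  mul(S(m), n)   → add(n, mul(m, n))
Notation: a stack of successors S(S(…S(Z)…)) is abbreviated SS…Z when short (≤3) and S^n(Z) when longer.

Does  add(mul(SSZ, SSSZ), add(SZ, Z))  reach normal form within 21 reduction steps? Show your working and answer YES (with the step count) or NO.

  start: add(mul(SSZ, SSSZ), add(SZ, Z))
  step 1: add(add(SSSZ, mul(SZ, SSSZ)), add(SZ, Z))
  step 2: add(S(add(SSZ, mul(SZ, SSSZ))), add(SZ, Z))
  step 3: S(add(add(SSZ, mul(SZ, SSSZ)), add(SZ, Z)))
  step 4: S(add(S(add(SZ, mul(SZ, SSSZ))), add(SZ, Z)))
  step 5: S(S(add(add(SZ, mul(SZ, SSSZ)), add(SZ, Z))))
  step 6: S(S(add(S(add(Z, mul(SZ, SSSZ))), add(SZ, Z))))
  step 7: S(S(S(add(add(Z, mul(SZ, SSSZ)), add(SZ, Z)))))
  step 8: S(S(S(add(mul(SZ, SSSZ), add(SZ, Z)))))
  step 9: S(S(S(add(add(SSSZ, mul(Z, SSSZ)), add(SZ, Z)))))
  step 10: S(S(S(add(S(add(SSZ, mul(Z, SSSZ))), add(SZ, Z)))))
  step 11: S(S(S(S(add(add(SSZ, mul(Z, SSSZ)), add(SZ, Z))))))
  step 12: S(S(S(S(add(S(add(SZ, mul(Z, SSSZ))), add(SZ, Z))))))
  step 13: S(S(S(S(S(add(add(SZ, mul(Z, SSSZ)), add(SZ, Z)))))))
  step 14: S(S(S(S(S(add(S(add(Z, mul(Z, SSSZ))), add(SZ, Z)))))))
  step 15: S(S(S(S(S(S(add(add(Z, mul(Z, SSSZ)), add(SZ, Z))))))))
  step 16: S(S(S(S(S(S(add(mul(Z, SSSZ), add(SZ, Z))))))))
  step 17: S(S(S(S(S(S(add(Z, add(SZ, Z))))))))
  step 18: S(S(S(S(S(S(add(SZ, Z)))))))
  step 19: S(S(S(S(S(S(S(add(Z, Z))))))))
  step 20: S^7(Z)

Answer: YES — reaches normal form S^7(Z) in 20 ≤ 21 steps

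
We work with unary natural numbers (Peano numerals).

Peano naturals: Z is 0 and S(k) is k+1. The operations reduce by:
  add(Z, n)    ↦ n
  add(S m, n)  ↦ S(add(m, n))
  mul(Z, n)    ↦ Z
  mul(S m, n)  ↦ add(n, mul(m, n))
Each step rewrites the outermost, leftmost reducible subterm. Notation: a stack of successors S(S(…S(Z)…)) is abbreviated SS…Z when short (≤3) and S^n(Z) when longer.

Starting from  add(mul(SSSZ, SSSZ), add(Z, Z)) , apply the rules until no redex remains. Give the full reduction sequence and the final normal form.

Answer: normal form = S^9(Z)  (in 27 steps)

Working:
  start: add(mul(SSSZ, SSSZ), add(Z, Z))
  step 1: add(add(SSSZ, mul(SSZ, SSSZ)), add(Z, Z))
  step 2: add(S(add(SSZ, mul(SSZ, SSSZ))), add(Z, Z))
  step 3: S(add(add(SSZ, mul(SSZ, SSSZ)), add(Z, Z)))
  step 4: S(add(S(add(SZ, mul(SSZ, SSSZ))), add(Z, Z)))
  step 5: S(S(add(add(SZ, mul(SSZ, SSSZ)), add(Z, Z))))
  step 6: S(S(add(S(add(Z, mul(SSZ, SSSZ))), add(Z, Z))))
  step 7: S(S(S(add(add(Z, mul(SSZ, SSSZ)), add(Z, Z)))))
  step 8: S(S(S(add(mul(SSZ, SSSZ), add(Z, Z)))))
  step 9: S(S(S(add(add(SSSZ, mul(SZ, SSSZ)), add(Z, Z)))))
  step 10: S(S(S(add(S(add(SSZ, mul(SZ, SSSZ))), add(Z, Z)))))
  step 11: S(S(S(S(add(add(SSZ, mul(SZ, SSSZ)), add(Z, Z))))))
  step 12: S(S(S(S(add(S(add(SZ, mul(SZ, SSSZ))), add(Z, Z))))))
  step 13: S(S(S(S(S(add(add(SZ, mul(SZ, SSSZ)), add(Z, Z)))))))
  step 14: S(S(S(S(S(add(S(add(Z, mul(SZ, SSSZ))), add(Z, Z)))))))
  step 15: S(S(S(S(S(S(add(add(Z, mul(SZ, SSSZ)), add(Z, Z))))))))
  step 16: S(S(S(S(S(S(add(mul(SZ, SSSZ), add(Z, Z))))))))
  step 17: S(S(S(S(S(S(add(add(SSSZ, mul(Z, SSSZ)), add(Z, Z))))))))
  step 18: S(S(S(S(S(S(add(S(add(SSZ, mul(Z, SSSZ))), add(Z, Z))))))))
  step 19: S(S(S(S(S(S(S(add(add(SSZ, mul(Z, SSSZ)), add(Z, Z)))))))))
  step 20: S(S(S(S(S(S(S(add(S(add(SZ, mul(Z, SSSZ))), add(Z, Z)))))))))
  step 21: S(S(S(S(S(S(S(S(add(add(SZ, mul(Z, SSSZ)), add(Z, Z))))))))))
  step 22: S(S(S(S(S(S(S(S(add(S(add(Z, mul(Z, SSSZ))), add(Z, Z))))))))))
  step 23: S(S(S(S(S(S(S(S(S(add(add(Z, mul(Z, SSSZ)), add(Z, Z)))))))))))
  step 24: S(S(S(S(S(S(S(S(S(add(mul(Z, SSSZ), add(Z, Z)))))))))))
  step 25: S(S(S(S(S(S(S(S(S(add(Z, add(Z, Z)))))))))))
  step 26: S(S(S(S(S(S(S(S(S(add(Z, Z))))))))))
  step 27: S^9(Z)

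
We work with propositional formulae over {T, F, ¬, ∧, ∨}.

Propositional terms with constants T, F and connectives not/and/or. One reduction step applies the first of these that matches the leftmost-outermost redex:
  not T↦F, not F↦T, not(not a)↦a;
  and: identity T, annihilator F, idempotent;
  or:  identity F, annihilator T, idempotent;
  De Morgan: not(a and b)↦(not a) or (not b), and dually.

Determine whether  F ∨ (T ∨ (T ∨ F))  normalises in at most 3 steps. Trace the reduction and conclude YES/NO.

  start: F ∨ (T ∨ (T ∨ F))
  step 1: T ∨ (T ∨ F)
  step 2: T

Answer: YES — reaches normal form T in 2 ≤ 3 steps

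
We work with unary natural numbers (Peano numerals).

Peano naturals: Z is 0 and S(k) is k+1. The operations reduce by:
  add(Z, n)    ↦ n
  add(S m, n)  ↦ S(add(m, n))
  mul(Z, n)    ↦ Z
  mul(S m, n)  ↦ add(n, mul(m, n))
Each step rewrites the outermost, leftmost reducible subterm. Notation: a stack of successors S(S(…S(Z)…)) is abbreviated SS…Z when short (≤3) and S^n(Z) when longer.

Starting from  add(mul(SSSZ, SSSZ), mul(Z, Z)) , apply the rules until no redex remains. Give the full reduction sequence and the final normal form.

Answer: normal form = S^9(Z)  (in 27 steps)

Working:
  start: add(mul(SSSZ, SSSZ), mul(Z, Z))
  step 1: add(add(SSSZ, mul(SSZ, SSSZ)), mul(Z, Z))
  step 2: add(S(add(SSZ, mul(SSZ, SSSZ))), mul(Z, Z))
  step 3: S(add(add(SSZ, mul(SSZ, SSSZ)), mul(Z, Z)))
  step 4: S(add(S(add(SZ, mul(SSZ, SSSZ))), mul(Z, Z)))
  step 5: S(S(add(add(SZ, mul(SSZ, SSSZ)), mul(Z, Z))))
  step 6: S(S(add(S(add(Z, mul(SSZ, SSSZ))), mul(Z, Z))))
  step 7: S(S(S(add(add(Z, mul(SSZ, SSSZ)), mul(Z, Z)))))
  step 8: S(S(S(add(mul(SSZ, SSSZ), mul(Z, Z)))))
  step 9: S(S(S(add(add(SSSZ, mul(SZ, SSSZ)), mul(Z, Z)))))
  step 10: S(S(S(add(S(add(SSZ, mul(SZ, SSSZ))), mul(Z, Z)))))
  step 11: S(S(S(S(add(add(SSZ, mul(SZ, SSSZ)), mul(Z, Z))))))
  step 12: S(S(S(S(add(S(add(SZ, mul(SZ, SSSZ))), mul(Z, Z))))))
  step 13: S(S(S(S(S(add(add(SZ, mul(SZ, SSSZ)), mul(Z, Z)))))))
  step 14: S(S(S(S(S(add(S(add(Z, mul(SZ, SSSZ))), mul(Z, Z)))))))
  step 15: S(S(S(S(S(S(add(add(Z, mul(SZ, SSSZ)), mul(Z, Z))))))))
  step 16: S(S(S(S(S(S(add(mul(SZ, SSSZ), mul(Z, Z))))))))
  step 17: S(S(S(S(S(S(add(add(SSSZ, mul(Z, SSSZ)), mul(Z, Z))))))))
  step 18: S(S(S(S(S(S(add(S(add(SSZ, mul(Z, SSSZ))), mul(Z, Z))))))))
  step 19: S(S(S(S(S(S(S(add(add(SSZ, mul(Z, SSSZ)), mul(Z, Z)))))))))
  step 20: S(S(S(S(S(S(S(add(S(add(SZ, mul(Z, SSSZ))), mul(Z, Z)))))))))
  step 21: S(S(S(S(S(S(S(S(add(add(SZ, mul(Z, SSSZ)), mul(Z, Z))))))))))
  step 22: S(S(S(S(S(S(S(S(add(S(add(Z, mul(Z, SSSZ))), mul(Z, Z))))))))))
  step 23: S(S(S(S(S(S(S(S(S(add(add(Z, mul(Z, SSSZ)), mul(Z, Z)))))))))))
  step 24: S(S(S(S(S(S(S(S(S(add(mul(Z, SSSZ), mul(Z, Z)))))))))))
  step 25: S(S(S(S(S(S(S(S(S(add(Z, mul(Z, Z)))))))))))
  step 26: S(S(S(S(S(S(S(S(S(mul(Z, Z))))))))))
  step 27: S^9(Z)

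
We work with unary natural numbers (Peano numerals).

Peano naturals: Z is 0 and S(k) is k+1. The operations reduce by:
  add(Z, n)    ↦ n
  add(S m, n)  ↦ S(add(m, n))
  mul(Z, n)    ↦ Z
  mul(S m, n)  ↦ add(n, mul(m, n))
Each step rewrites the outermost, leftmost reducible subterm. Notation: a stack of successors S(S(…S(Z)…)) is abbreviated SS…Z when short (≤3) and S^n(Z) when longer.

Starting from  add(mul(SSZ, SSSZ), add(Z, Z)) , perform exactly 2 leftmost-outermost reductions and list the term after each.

  start: add(mul(SSZ, SSSZ), add(Z, Z))
  [1] add(add(SSSZ, mul(SZ, SSSZ)), add(Z, Z))
  [2] add(S(add(SSZ, mul(SZ, SSSZ))), add(Z, Z))

Answer: after 2 steps: add(S(add(SSZ, mul(SZ, SSSZ))), add(Z, Z))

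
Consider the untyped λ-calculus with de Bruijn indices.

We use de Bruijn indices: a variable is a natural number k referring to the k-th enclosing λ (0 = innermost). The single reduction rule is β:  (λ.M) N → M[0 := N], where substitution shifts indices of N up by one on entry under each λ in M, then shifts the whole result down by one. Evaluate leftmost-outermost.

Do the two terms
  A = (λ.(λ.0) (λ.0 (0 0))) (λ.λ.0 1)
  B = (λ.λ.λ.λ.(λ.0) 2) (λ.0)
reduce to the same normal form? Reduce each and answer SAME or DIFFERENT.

Answer: DIFFERENT — A ⇓ λ.0 (0 0), B ⇓ λ.λ.λ.2

Working:
Term A:
  start: (λ.(λ.0) (λ.0 (0 0))) (λ.λ.0 1)
  →1  (λ.0) (λ.0 (0 0))
  →2  λ.0 (0 0)

Term B:
  start: (λ.λ.λ.λ.(λ.0) 2) (λ.0)
  →1  λ.λ.λ.(λ.0) 2
  →2  λ.λ.λ.2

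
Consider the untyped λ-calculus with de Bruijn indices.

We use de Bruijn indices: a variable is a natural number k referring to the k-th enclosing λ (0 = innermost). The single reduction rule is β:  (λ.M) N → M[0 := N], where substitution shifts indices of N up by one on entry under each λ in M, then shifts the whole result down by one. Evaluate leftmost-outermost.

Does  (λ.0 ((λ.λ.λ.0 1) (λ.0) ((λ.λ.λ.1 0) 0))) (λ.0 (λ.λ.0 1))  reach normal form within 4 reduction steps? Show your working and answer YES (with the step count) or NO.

  start: (λ.0 ((λ.λ.λ.0 1) (λ.0) ((λ.λ.λ.1 0) 0))) (λ.0 (λ.λ.0 1))
  step 1: (λ.0 (λ.λ.0 1)) ((λ.λ.λ.0 1) (λ.0) ((λ.λ.λ.1 0) (λ.0 (λ.λ.0 1))))
  step 2: (λ.λ.λ.0 1) (λ.0) ((λ.λ.λ.1 0) (λ.0 (λ.λ.0 1))) (λ.λ.0 1)
  step 3: (λ.λ.0 1) ((λ.λ.λ.1 0) (λ.0 (λ.λ.0 1))) (λ.λ.0 1)
  step 4: (λ.0 ((λ.λ.λ.1 0) (λ.0 (λ.λ.0 1)))) (λ.λ.0 1)

Answer: NO — after 4 steps the term is (λ.0 ((λ.λ.λ.1 0) (λ.0 (λ.λ.0 1)))) (λ.λ.0 1), not yet normal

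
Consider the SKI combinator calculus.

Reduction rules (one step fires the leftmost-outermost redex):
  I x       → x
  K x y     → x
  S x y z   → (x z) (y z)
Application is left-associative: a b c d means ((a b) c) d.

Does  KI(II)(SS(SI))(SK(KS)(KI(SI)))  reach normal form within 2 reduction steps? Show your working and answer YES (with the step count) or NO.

Answer: NO — after 2 steps the term is SS(SI)(SK(KS)(KI(SI))), not yet normal

Reduction:
  start: KI(II)(SS(SI))(SK(KS)(KI(SI)))
  step 1: I(SS(SI))(SK(KS)(KI(SI)))
  step 2: SS(SI)(SK(KS)(KI(SI)))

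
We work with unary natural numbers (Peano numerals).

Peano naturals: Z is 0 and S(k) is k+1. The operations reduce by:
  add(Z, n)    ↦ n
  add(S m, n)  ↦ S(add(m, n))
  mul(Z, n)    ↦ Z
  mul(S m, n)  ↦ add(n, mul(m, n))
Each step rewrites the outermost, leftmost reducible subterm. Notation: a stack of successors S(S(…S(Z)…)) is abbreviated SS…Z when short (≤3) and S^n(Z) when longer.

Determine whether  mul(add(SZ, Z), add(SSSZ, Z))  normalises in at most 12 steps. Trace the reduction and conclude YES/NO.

  start: mul(add(SZ, Z), add(SSSZ, Z))
  [1] mul(S(add(Z, Z)), add(SSSZ, Z))
  [2] add(add(SSSZ, Z), mul(add(Z, Z), add(SSSZ, Z)))
  [3] add(S(add(SSZ, Z)), mul(add(Z, Z), add(SSSZ, Z)))
  [4] S(add(add(SSZ, Z), mul(add(Z, Z), add(SSSZ, Z))))
  [5] S(add(S(add(SZ, Z)), mul(add(Z, Z), add(SSSZ, Z))))
  [6] S(S(add(add(SZ, Z), mul(add(Z, Z), add(SSSZ, Z)))))
  [7] S(S(add(S(add(Z, Z)), mul(add(Z, Z), add(SSSZ, Z)))))
  [8] S(S(S(add(add(Z, Z), mul(add(Z, Z), add(SSSZ, Z))))))
  [9] S(S(S(add(Z, mul(add(Z, Z), add(SSSZ, Z))))))
  [10] S(S(S(mul(add(Z, Z), add(SSSZ, Z)))))
  [11] S(S(S(mul(Z, add(SSSZ, Z)))))
  [12] SSSZ

Answer: YES — reaches normal form SSSZ in 12 ≤ 12 steps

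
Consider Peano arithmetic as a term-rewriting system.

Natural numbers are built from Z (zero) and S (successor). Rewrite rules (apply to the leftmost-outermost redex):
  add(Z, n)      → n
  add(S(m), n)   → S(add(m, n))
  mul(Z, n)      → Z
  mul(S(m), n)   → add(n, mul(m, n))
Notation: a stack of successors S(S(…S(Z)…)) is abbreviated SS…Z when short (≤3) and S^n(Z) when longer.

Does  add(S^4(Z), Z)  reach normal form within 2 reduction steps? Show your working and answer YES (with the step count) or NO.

Answer: NO — after 2 steps the term is S(S(add(SSZ, Z))), not yet normal

Derivation:
  start: add(S^4(Z), Z)
  step 1: S(add(SSSZ, Z))
  step 2: S(S(add(SSZ, Z)))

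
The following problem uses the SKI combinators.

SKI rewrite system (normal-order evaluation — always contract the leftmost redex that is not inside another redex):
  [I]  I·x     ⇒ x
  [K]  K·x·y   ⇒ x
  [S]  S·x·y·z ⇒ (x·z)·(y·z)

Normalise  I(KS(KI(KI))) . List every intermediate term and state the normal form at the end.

Answer: normal form = S  (in 2 steps)

Derivation:
  start: I(KS(KI(KI)))
  →1  KS(KI(KI))
  →2  S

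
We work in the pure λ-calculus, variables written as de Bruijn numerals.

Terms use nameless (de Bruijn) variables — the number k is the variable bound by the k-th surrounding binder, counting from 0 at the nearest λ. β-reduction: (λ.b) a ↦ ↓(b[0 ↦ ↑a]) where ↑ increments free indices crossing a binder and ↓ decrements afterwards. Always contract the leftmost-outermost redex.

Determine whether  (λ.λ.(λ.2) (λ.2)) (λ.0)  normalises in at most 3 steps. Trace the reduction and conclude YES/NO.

Answer: YES — reaches normal form λ.λ.0 in 2 ≤ 3 steps

Working:
  start: (λ.λ.(λ.2) (λ.2)) (λ.0)
  [1] λ.(λ.λ.0) (λ.λ.0)
  [2] λ.λ.0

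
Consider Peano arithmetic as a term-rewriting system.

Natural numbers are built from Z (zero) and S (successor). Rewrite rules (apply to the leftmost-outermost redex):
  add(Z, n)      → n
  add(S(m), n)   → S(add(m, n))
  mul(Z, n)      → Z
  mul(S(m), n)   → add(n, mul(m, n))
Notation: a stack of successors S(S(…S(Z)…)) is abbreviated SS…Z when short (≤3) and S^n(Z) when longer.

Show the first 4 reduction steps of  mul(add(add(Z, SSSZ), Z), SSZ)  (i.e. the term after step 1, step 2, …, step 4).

Answer: after 4 steps: S(add(SZ, mul(add(SSZ, Z), SSZ)))

Derivation:
  start: mul(add(add(Z, SSSZ), Z), SSZ)
  step 1: mul(add(SSSZ, Z), SSZ)
  step 2: mul(S(add(SSZ, Z)), SSZ)
  step 3: add(SSZ, mul(add(SSZ, Z), SSZ))
  step 4: S(add(SZ, mul(add(SSZ, Z), SSZ)))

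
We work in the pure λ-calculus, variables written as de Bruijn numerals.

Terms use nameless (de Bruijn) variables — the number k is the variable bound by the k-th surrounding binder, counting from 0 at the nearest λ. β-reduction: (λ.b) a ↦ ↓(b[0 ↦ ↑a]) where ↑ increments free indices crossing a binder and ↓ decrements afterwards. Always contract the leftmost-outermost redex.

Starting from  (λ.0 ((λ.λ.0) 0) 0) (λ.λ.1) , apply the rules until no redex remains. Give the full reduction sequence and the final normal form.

Answer: normal form = λ.0  (in 4 steps)

Derivation:
  start: (λ.0 ((λ.λ.0) 0) 0) (λ.λ.1)
  [1] (λ.λ.1) ((λ.λ.0) (λ.λ.1)) (λ.λ.1)
  [2] (λ.(λ.λ.0) (λ.λ.1)) (λ.λ.1)
  [3] (λ.λ.0) (λ.λ.1)
  [4] λ.0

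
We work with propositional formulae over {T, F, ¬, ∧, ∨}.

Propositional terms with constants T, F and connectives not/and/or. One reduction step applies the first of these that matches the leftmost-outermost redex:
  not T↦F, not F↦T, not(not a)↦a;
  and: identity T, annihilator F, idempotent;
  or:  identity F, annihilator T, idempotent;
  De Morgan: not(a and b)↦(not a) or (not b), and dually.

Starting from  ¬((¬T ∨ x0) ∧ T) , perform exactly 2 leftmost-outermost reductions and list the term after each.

Answer: after 2 steps: (¬¬T ∧ ¬x0) ∨ ¬T

Derivation:
  start: ¬((¬T ∨ x0) ∧ T)
  →1  ¬(¬T ∨ x0) ∨ ¬T
  →2  (¬¬T ∧ ¬x0) ∨ ¬T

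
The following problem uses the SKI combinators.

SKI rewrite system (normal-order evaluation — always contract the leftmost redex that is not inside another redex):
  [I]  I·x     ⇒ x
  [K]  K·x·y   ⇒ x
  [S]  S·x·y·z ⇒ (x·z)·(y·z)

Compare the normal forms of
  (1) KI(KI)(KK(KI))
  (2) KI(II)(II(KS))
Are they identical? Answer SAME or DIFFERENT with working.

Term A:
  start: KI(KI)(KK(KI))
  [1] I(KK(KI))
  [2] KK(KI)
  [3] K

Term B:
  start: KI(II)(II(KS))
  [1] I(II(KS))
  [2] II(KS)
  [3] I(KS)
  [4] KS

Answer: DIFFERENT — A ⇓ K, B ⇓ KS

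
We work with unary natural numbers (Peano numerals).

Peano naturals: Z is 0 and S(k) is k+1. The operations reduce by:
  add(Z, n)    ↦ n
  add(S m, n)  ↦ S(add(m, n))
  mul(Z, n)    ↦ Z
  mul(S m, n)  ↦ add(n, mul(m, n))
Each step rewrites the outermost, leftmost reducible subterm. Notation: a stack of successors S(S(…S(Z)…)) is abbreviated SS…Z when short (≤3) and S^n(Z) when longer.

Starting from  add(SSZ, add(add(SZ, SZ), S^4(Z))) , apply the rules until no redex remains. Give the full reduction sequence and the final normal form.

Answer: normal form = S^8(Z)  (in 8 steps)

Working:
  start: add(SSZ, add(add(SZ, SZ), S^4(Z)))
  step 1: S(add(SZ, add(add(SZ, SZ), S^4(Z))))
  step 2: S(S(add(Z, add(add(SZ, SZ), S^4(Z)))))
  step 3: S(S(add(add(SZ, SZ), S^4(Z))))
  step 4: S(S(add(S(add(Z, SZ)), S^4(Z))))
  step 5: S(S(S(add(add(Z, SZ), S^4(Z)))))
  step 6: S(S(S(add(SZ, S^4(Z)))))
  step 7: S(S(S(S(add(Z, S^4(Z))))))
  step 8: S^8(Z)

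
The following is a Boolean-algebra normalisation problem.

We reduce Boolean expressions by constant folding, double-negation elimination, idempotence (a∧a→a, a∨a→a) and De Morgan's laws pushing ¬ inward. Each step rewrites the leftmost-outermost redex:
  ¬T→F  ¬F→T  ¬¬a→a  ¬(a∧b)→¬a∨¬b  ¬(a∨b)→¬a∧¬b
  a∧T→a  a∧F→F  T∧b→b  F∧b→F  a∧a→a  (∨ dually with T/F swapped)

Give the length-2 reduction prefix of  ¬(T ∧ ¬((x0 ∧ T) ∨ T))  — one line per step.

  start: ¬(T ∧ ¬((x0 ∧ T) ∨ T))
  [1] ¬T ∨ ¬¬((x0 ∧ T) ∨ T)
  [2] F ∨ ¬¬((x0 ∧ T) ∨ T)

Answer: after 2 steps: F ∨ ¬¬((x0 ∧ T) ∨ T)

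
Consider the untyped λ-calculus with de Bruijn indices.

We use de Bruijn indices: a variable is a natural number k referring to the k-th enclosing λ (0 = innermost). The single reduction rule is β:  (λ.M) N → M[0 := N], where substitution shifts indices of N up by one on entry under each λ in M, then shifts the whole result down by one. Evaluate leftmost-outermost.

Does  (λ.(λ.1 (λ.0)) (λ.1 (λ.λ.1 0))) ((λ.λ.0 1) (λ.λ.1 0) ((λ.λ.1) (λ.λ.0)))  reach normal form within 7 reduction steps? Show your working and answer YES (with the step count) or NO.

  start: (λ.(λ.1 (λ.0)) (λ.1 (λ.λ.1 0))) ((λ.λ.0 1) (λ.λ.1 0) ((λ.λ.1) (λ.λ.0)))
  →1  (λ.(λ.λ.0 1) (λ.λ.1 0) ((λ.λ.1) (λ.λ.0)) (λ.0)) (λ.(λ.λ.0 1) (λ.λ.1 0) ((λ.λ.1) (λ.λ.0)) (λ.λ.1 0))
  →2  (λ.λ.0 1) (λ.λ.1 0) ((λ.λ.1) (λ.λ.0)) (λ.0)
  →3  (λ.0 (λ.λ.1 0)) ((λ.λ.1) (λ.λ.0)) (λ.0)
  →4  (λ.λ.1) (λ.λ.0) (λ.λ.1 0) (λ.0)
  →5  (λ.λ.λ.0) (λ.λ.1 0) (λ.0)
  →6  (λ.λ.0) (λ.0)
  →7  λ.0

Answer: YES — reaches normal form λ.0 in 7 ≤ 7 steps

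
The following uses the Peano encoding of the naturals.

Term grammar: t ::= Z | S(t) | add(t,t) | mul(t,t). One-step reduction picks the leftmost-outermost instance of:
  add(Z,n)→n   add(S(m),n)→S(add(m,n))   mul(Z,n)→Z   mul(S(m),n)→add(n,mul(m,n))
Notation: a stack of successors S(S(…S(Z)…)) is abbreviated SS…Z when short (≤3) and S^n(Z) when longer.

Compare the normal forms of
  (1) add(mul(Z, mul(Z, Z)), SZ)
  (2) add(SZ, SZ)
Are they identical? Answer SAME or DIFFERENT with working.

Term A:
  start: add(mul(Z, mul(Z, Z)), SZ)
  step 1: add(Z, SZ)
  step 2: SZ

Term B:
  start: add(SZ, SZ)
  step 1: S(add(Z, SZ))
  step 2: SSZ

Answer: DIFFERENT — A ⇓ SZ, B ⇓ SSZ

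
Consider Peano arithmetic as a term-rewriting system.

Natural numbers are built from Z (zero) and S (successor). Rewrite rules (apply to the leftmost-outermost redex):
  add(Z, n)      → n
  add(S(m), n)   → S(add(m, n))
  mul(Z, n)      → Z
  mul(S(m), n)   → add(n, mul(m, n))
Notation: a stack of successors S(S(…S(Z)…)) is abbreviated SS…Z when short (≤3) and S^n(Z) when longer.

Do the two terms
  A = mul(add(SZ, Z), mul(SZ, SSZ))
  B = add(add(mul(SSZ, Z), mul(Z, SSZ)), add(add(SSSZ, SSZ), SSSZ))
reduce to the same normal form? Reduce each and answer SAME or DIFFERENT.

Term A:
  start: mul(add(SZ, Z), mul(SZ, SSZ))
  [1] mul(S(add(Z, Z)), mul(SZ, SSZ))
  [2] add(mul(SZ, SSZ), mul(add(Z, Z), mul(SZ, SSZ)))
  [3] add(add(SSZ, mul(Z, SSZ)), mul(add(Z, Z), mul(SZ, SSZ)))
  [4] add(S(add(SZ, mul(Z, SSZ))), mul(add(Z, Z), mul(SZ, SSZ)))
  [5] S(add(add(SZ, mul(Z, SSZ)), mul(add(Z, Z), mul(SZ, SSZ))))
  [6] S(add(S(add(Z, mul(Z, SSZ))), mul(add(Z, Z), mul(SZ, SSZ))))
  [7] S(S(add(add(Z, mul(Z, SSZ)), mul(add(Z, Z), mul(SZ, SSZ)))))
  [8] S(S(add(mul(Z, SSZ), mul(add(Z, Z), mul(SZ, SSZ)))))
  [9] S(S(add(Z, mul(add(Z, Z), mul(SZ, SSZ)))))
  [10] S(S(mul(add(Z, Z), mul(SZ, SSZ))))
  [11] S(S(mul(Z, mul(SZ, SSZ))))
  [12] SSZ

Term B:
  start: add(add(mul(SSZ, Z), mul(Z, SSZ)), add(add(SSSZ, SSZ), SSSZ))
  [1] add(add(add(Z, mul(SZ, Z)), mul(Z, SSZ)), add(add(SSSZ, SSZ), SSSZ))
  [2] add(add(mul(SZ, Z), mul(Z, SSZ)), add(add(SSSZ, SSZ), SSSZ))
  [3] add(add(add(Z, mul(Z, Z)), mul(Z, SSZ)), add(add(SSSZ, SSZ), SSSZ))
  [4] add(add(mul(Z, Z), mul(Z, SSZ)), add(add(SSSZ, SSZ), SSSZ))
  [5] add(add(Z, mul(Z, SSZ)), add(add(SSSZ, SSZ), SSSZ))
  [6] add(mul(Z, SSZ), add(add(SSSZ, SSZ), SSSZ))
  [7] add(Z, add(add(SSSZ, SSZ), SSSZ))
  [8] add(add(SSSZ, SSZ), SSSZ)
  [9] add(S(add(SSZ, SSZ)), SSSZ)
  [10] S(add(add(SSZ, SSZ), SSSZ))
  [11] S(add(S(add(SZ, SSZ)), SSSZ))
  [12] S(S(add(add(SZ, SSZ), SSSZ)))
  [13] S(S(add(S(add(Z, SSZ)), SSSZ)))
  [14] S(S(S(add(add(Z, SSZ), SSSZ))))
  [15] S(S(S(add(SSZ, SSSZ))))
  [16] S(S(S(S(add(SZ, SSSZ)))))
  [17] S(S(S(S(S(add(Z, SSSZ))))))
  [18] S^8(Z)

Answer: DIFFERENT — A ⇓ SSZ, B ⇓ S^8(Z)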